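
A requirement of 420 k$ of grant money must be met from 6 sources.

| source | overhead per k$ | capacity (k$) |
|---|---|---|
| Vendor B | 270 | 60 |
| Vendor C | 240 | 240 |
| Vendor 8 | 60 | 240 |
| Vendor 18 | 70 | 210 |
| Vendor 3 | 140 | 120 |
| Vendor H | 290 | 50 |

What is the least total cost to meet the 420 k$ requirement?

27000

Cheapest first:
Vendor 8 at 60: take all 240 k$ → 180 still needed.
Vendor 18 at 70: take 180 of its 210 → requirement met.
Vendor 3, Vendor C, Vendor B, Vendor H: unused.
Cost = 240×60 + 180×70 = 27000.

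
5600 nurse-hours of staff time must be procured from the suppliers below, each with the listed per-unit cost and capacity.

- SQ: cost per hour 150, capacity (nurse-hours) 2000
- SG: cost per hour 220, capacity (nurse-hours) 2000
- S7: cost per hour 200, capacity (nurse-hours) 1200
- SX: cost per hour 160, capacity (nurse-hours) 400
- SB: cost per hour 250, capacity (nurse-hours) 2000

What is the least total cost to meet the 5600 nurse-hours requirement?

Use suppliers in increasing cost order.
Take 2000 from SQ at 150 → need 3600 more.
SX (160): use full 400 → 3200 nurse-hours to go.
Take 1200 from S7 at 200 → need 2000 more.
SG (220): use full 2000 → 0 nurse-hours to go.
SB: unused.
Cost = 2000×150 + 400×160 + 1200×200 + 2000×220 = 1044000.

1044000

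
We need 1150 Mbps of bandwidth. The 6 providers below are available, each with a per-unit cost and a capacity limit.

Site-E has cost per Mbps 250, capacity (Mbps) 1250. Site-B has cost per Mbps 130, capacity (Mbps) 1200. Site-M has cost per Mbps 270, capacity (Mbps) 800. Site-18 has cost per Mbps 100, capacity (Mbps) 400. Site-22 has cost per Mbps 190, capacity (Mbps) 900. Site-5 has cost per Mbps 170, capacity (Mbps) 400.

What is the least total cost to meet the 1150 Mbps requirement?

Cheapest first:
Site-18 (100): use full 400 ; 750 Mbps to go.
Take 750 from Site-B at 130 to finish.
Site-5, Site-22, Site-E, Site-M: unused.
Cost = 400×100 + 750×130 = 137500.

137500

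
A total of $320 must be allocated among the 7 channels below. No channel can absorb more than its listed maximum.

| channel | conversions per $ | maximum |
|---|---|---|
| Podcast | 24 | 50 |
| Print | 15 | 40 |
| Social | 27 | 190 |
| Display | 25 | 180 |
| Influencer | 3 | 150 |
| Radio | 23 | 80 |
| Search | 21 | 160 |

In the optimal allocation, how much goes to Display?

Highest conversions per $ first: Social 27 > Display 25 > Podcast 24 > Radio 23 > Search 21 > Print 15 > Influencer 3.
Give Social 190 to hit its cap of 190 ; 130 left.
Display has room for 180 but only 130 remain, so it gets 130.

130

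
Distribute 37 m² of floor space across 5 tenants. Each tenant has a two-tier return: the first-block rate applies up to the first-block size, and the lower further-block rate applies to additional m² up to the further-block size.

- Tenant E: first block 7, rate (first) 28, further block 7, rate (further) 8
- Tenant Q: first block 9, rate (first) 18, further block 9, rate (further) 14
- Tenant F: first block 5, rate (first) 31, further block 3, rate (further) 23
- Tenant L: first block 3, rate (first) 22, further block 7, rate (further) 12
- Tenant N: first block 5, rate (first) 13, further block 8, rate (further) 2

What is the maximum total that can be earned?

787

Order all 10 blocks by rate: Tenant F/T1 31 > Tenant E/T1 28 > Tenant F/T2 23 > Tenant L/T1 22 > Tenant Q/T1 18 > Tenant Q/T2 14 > Tenant N/T1 13 > Tenant L/T2 12 > Tenant E/T2 8 > Tenant N/T2 2.
Tenant F T1 at 31: fill all 5 — 32 left.
Fill Tenant E T1 block (7 at 28) — 25 left.
Fill Tenant F T2 block (3 at 23) — 22 left.
Fill Tenant L T1 block (3 at 22) — 19 left.
Tenant Q/T1 (18): +9 — 10 left.
Tenant Q T2 at 14: fill all 9 — 1 left.
1 remain; put them into Tenant N T1 at 13.
Total = 31×5 + 28×7 + 23×3 + 22×3 + 18×9 + 14×9 + 13×1 = 787.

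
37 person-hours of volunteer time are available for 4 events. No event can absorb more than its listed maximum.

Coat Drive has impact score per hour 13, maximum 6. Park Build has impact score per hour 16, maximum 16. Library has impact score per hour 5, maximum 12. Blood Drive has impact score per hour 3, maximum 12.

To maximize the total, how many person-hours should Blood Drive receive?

3

Order the events by impact score per hour: Park Build 16 > Coat Drive 13 > Library 5 > Blood Drive 3.
Give Park Build 16 to hit its cap of 16 — 21 left.
Coat Drive takes 6 to reach its cap of 6 — 15 left.
Give Library 12 to hit its cap of 12 — 3 left.
Blood Drive: +3 (room for 12) → 3. Pool exhausted.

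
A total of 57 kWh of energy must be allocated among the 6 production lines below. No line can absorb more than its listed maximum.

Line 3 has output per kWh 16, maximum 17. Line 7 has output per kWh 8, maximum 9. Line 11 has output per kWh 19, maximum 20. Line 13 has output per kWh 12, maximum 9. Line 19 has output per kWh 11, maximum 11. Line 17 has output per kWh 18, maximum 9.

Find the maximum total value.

944

Order the production lines by output per kWh: Line 11 19 > Line 17 18 > Line 3 16 > Line 13 12 > Line 19 11 > Line 7 8.
Line 11 takes 20 to reach its cap of 20 ; 37 left.
Line 17 takes 9 to reach its cap of 9 ; 28 left.
Line 3 takes 17 to reach its cap of 17 ; 11 left.
Give Line 13 9 to hit its cap of 9 ; 2 left.
Line 19: +2 (room for 11) → 2. Pool exhausted.
Total = 16×17 + 19×20 + 12×9 + 11×2 + 18×9 = 944.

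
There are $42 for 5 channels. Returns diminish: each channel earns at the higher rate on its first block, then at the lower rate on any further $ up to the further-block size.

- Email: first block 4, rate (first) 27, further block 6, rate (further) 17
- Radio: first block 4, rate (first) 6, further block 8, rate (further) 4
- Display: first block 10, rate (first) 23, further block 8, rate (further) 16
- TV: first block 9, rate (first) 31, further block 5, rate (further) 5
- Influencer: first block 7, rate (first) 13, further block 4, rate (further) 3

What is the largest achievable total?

912

Treat each block as its own option and order by rate: TV/T1 31 > Email/T1 27 > Display/T1 23 > Email/T2 17 > Display/T2 16 > Influencer/T1 13 > Radio/T1 6 > TV/T2 5 > Radio/T2 4 > Influencer/T2 3.
TV/T1 (31): +9 — 33 left.
Email T1 at 27: fill all 4 — 29 left.
Fill Display T1 block (10 at 23) — 19 left.
Email/T2 (17): +6 — 13 left.
Display/T2 (16): +8 — 5 left.
Influencer/T1: +5 of 7 at 13; pool empty.
Total = 31×9 + 27×4 + 23×10 + 17×6 + 16×8 + 13×5 = 912.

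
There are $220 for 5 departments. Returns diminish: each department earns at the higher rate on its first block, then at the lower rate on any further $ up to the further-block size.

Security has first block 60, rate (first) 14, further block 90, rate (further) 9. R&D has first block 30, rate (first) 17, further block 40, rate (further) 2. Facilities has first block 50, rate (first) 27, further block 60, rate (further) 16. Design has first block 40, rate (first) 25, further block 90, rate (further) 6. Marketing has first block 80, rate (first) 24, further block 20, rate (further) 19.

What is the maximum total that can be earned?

Rank every tier by rate: Facilities/tier1 27 > Design/tier1 25 > Marketing/tier1 24 > Marketing/tier2 19 > R&D/tier1 17 > Facilities/tier2 16 > Security/tier1 14 > Security/tier2 9 > Design/tier2 6 > R&D/tier2 2.
Facilities tier1 at 27: fill all 50 → 170 left.
Design/tier1 (25): +40 → 130 left.
Marketing/tier1 (24): +80 → 50 left.
Marketing/tier2 (19): +20 → 30 left.
Fill R&D tier1 block (30 at 17) → 0 left.
Total = 27×50 + 25×40 + 24×80 + 19×20 + 17×30 = 5160.

5160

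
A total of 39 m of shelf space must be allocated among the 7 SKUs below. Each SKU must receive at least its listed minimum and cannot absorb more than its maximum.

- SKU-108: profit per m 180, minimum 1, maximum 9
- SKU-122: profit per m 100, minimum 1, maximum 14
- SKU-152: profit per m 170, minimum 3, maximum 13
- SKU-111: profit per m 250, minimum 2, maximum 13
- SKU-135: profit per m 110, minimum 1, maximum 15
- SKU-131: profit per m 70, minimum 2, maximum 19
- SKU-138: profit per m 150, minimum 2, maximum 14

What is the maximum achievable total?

Meeting every minimum uses 1+1+3+2+1+2+2 = 12 m, leaving 27.
Rank by profit per m: SKU-111 250 > SKU-108 180 > SKU-152 170 > SKU-138 150 > SKU-135 110 > SKU-122 100 > SKU-131 70.
SKU-111 takes 11 more to reach its cap of 13 → 16 left.
Give SKU-108 8 more to hit its cap of 9 → 8 left.
SKU-152: +8 (room for 10) → 11. Pool exhausted.
Total = 180×9 + 100×1 + 170×11 + 250×13 + 110×1 + 70×2 + 150×2 = 7390.

7390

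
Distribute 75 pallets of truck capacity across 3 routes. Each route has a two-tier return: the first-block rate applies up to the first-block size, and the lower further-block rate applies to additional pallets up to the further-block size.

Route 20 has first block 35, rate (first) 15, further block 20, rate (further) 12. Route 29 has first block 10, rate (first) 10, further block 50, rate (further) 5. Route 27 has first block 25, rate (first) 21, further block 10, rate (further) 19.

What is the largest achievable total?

Treat each block as its own option and order by rate: Route 27/T1 21 > Route 27/T2 19 > Route 20/T1 15 > Route 20/T2 12 > Route 29/T1 10 > Route 29/T2 5.
Route 27/T1 (21): +25 — 50 left.
Route 27 T2 at 19: fill all 10 — 40 left.
Route 20/T1 (15): +35 — 5 left.
5 remain; put them into Route 20 T2 at 12.
Total = 21×25 + 19×10 + 15×35 + 12×5 = 1300.

1300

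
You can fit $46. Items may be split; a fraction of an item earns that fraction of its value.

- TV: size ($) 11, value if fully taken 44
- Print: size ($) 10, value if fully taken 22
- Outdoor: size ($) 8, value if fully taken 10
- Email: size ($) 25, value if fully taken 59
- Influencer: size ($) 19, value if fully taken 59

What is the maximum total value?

140.76

Rank by value-to-size ratio: TV 44/11≈4, Influencer 59/19≈3.11, Email 59/25≈2.36, Print 22/10≈2.2, Outdoor 10/8≈1.25.
TV: take in full, 11 $ for value 44 → 35 left.
Take all of Influencer (19 $, value 59) → 16 $ left.
16 $ left: a 16/25 share of Email gives 59×16/25 = 37.76.
Total value = 140.76.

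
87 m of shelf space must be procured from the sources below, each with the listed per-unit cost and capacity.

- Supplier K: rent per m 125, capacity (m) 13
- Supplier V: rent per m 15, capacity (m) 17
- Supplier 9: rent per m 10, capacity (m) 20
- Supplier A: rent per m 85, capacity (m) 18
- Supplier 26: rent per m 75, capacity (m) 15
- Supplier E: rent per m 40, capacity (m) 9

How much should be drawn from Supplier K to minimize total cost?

8

Use sources in increasing cost order.
Take 20 from Supplier 9 at 10 — need 67 more.
Supplier V (15): use full 17 — 50 m to go.
Supplier E at 40: take all 9 m — 41 still needed.
Take 15 from Supplier 26 at 75 — need 26 more.
Supplier A at 85: take all 18 m — 8 still needed.
Supplier K at 125: take 8 of its 13 — requirement met.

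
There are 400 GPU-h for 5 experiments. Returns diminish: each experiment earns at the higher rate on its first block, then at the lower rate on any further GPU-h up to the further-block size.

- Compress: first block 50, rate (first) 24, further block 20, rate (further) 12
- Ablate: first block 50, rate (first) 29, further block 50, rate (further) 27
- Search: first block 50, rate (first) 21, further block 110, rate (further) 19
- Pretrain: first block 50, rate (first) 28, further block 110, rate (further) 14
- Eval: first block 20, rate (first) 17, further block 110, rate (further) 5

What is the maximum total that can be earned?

Treat each block as its own option and order by rate: Ablate/T1 29 > Pretrain/T1 28 > Ablate/T2 27 > Compress/T1 24 > Search/T1 21 > Search/T2 19 > Eval/T1 17 > Pretrain/T2 14 > Compress/T2 12 > Eval/T2 5.
Ablate/T1 (29): +50 — 350 left.
Fill Pretrain T1 block (50 at 28) — 300 left.
Ablate T2 at 27: fill all 50 — 250 left.
Compress T1 at 24: fill all 50 — 200 left.
Search T1 at 21: fill all 50 — 150 left.
Search/T2 (19): +110 — 40 left.
Eval T1 at 17: fill all 20 — 20 left.
Pretrain/T2: +20 of 110 at 14; pool empty.
Total = 29×50 + 28×50 + 27×50 + 24×50 + 21×50 + 19×110 + 17×20 + 14×20 = 9160.

9160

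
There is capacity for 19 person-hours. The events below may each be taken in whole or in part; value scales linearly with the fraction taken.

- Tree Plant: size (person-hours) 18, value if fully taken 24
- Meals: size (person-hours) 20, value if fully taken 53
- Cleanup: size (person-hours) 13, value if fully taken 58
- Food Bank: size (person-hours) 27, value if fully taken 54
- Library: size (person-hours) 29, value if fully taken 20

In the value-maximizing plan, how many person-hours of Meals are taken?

Best value per unit of size first: Cleanup 58/13≈4.46, Meals 53/20≈2.65, Food Bank 54/27≈2, Tree Plant 24/18≈1.33, Library 20/29≈0.69.
Cleanup: take in full, 13 person-hours for value 58 → 6 left.
Only 6 person-hours remain; take 6/20 of Meals for value 53×6/20 = 15.9.

6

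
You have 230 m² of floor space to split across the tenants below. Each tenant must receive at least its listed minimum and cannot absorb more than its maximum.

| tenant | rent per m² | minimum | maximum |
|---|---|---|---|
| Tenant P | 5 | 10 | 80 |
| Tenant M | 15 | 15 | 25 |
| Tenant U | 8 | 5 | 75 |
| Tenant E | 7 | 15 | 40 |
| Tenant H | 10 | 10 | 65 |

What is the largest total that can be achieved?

2030

Meeting every minimum uses 10+15+5+15+10 = 55 m², leaving 175.
Order the tenants by rent per m²: Tenant M 15 > Tenant H 10 > Tenant U 8 > Tenant E 7 > Tenant P 5.
Tenant M takes 10 more to reach its cap of 25 ; 165 left.
Give Tenant H 55 more to hit its cap of 65 ; 110 left.
Tenant U takes 70 more to reach its cap of 75 ; 40 left.
Give Tenant E 25 more to hit its cap of 40 ; 15 left.
Tenant P has room for 70 more but only 15 remain, so it gets 25.
Total = 5×25 + 15×25 + 8×75 + 7×40 + 10×65 = 2030.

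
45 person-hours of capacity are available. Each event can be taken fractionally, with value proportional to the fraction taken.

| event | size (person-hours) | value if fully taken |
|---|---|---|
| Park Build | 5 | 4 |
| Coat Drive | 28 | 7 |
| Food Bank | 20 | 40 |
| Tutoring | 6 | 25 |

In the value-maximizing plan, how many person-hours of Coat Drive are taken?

14

Rank by value-to-size ratio: Tutoring 25/6≈4.17, Food Bank 40/20≈2, Park Build 4/5≈0.8, Coat Drive 7/28≈0.25.
Tutoring: take in full, 6 person-hours for value 25 ; 39 left.
All 20 person-hours of Food Bank fit (value 40) ; 19 remain.
All 5 person-hours of Park Build fit (value 4) ; 14 remain.
Fill the last 14 person-hours with part of Coat Drive: 14/28 of it earns 3.5.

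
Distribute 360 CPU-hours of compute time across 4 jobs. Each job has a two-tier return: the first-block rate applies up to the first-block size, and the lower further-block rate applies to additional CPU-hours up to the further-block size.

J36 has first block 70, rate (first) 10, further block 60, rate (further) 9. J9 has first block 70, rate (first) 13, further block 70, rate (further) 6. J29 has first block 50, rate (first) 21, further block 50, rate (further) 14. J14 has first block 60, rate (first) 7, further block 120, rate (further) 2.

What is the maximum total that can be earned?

Rank every tier by rate: J29/tier1 21 > J29/tier2 14 > J9/tier1 13 > J36/tier1 10 > J36/tier2 9 > J14/tier1 7 > J9/tier2 6 > J14/tier2 2.
J29/tier1 (21): +50 ; 310 left.
Fill J29 tier2 block (50 at 14) ; 260 left.
Fill J9 tier1 block (70 at 13) ; 190 left.
J36 tier1 at 10: fill all 70 ; 120 left.
J36/tier2 (9): +60 ; 60 left.
Fill J14 tier1 block (60 at 7) ; 0 left.
Total = 21×50 + 14×50 + 13×70 + 10×70 + 9×60 + 7×60 = 4320.

4320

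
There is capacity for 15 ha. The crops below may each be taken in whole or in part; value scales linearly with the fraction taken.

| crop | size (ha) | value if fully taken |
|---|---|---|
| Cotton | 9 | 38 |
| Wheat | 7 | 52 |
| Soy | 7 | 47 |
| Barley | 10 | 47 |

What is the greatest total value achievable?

103.7

Rank by value-to-size ratio: Wheat 52/7≈7.43, Soy 47/7≈6.71, Barley 47/10≈4.7, Cotton 38/9≈4.22.
All 7 ha of Wheat fit (value 52) ; 8 remain.
Take all of Soy (7 ha, value 47) ; 1 ha left.
1 ha left: a 1/10 share of Barley gives 47×1/10 = 4.7.
Total value = 103.7.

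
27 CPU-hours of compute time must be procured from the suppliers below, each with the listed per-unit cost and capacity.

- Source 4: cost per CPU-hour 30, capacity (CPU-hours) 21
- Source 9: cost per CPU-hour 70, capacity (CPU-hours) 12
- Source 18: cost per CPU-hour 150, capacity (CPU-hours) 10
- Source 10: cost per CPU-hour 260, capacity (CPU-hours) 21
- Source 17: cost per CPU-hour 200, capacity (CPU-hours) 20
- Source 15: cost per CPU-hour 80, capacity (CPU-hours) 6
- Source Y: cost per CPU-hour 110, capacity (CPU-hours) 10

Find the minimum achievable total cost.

1050

Fill from the cheapest supplier first.
Take 21 from Source 4 at 30 → need 6 more.
Take 6 from Source 9 at 70 to finish.
Source 15, Source Y, Source 18, Source 17, Source 10: unused.
Cost = 21×30 + 6×70 = 1050.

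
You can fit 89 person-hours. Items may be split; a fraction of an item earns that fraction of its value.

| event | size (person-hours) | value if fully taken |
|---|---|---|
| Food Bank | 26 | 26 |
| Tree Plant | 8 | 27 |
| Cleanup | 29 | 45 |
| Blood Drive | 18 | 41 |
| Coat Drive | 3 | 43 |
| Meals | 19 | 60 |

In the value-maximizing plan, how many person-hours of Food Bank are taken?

Rank by value-to-size ratio: Coat Drive 43/3≈14.3, Tree Plant 27/8≈3.38, Meals 60/19≈3.16, Blood Drive 41/18≈2.28, Cleanup 45/29≈1.55, Food Bank 26/26≈1.
All 3 person-hours of Coat Drive fit (value 43) → 86 remain.
Take all of Tree Plant (8 person-hours, value 27) → 78 person-hours left.
Meals: take in full, 19 person-hours for value 60 → 59 left.
Blood Drive: take in full, 18 person-hours for value 41 → 41 left.
All 29 person-hours of Cleanup fit (value 45) → 12 remain.
12 person-hours left: a 12/26 share of Food Bank gives 26×12/26 = 12.

12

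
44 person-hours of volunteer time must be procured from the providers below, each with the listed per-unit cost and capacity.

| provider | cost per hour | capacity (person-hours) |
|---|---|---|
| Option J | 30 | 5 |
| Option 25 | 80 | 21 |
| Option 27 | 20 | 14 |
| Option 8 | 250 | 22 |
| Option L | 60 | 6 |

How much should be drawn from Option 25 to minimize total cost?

Use providers in increasing cost order.
Take 14 from Option 27 at 20 — need 30 more.
Option J at 30: take all 5 person-hours — 25 still needed.
Option L (60): use full 6 — 19 person-hours to go.
Option 25 (80): take the remaining 19 — done.
Option 8: unused.

19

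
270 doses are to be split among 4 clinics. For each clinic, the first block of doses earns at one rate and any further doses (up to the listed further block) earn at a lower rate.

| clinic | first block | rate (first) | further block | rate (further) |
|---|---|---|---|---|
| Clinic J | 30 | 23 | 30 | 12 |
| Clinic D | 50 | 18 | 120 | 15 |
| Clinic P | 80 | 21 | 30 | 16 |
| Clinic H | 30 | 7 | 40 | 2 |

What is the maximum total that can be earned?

4950

Rank every tier by rate: Clinic J/tier1 23 > Clinic P/tier1 21 > Clinic D/tier1 18 > Clinic P/tier2 16 > Clinic D/tier2 15 > Clinic J/tier2 12 > Clinic H/tier1 7 > Clinic H/tier2 2.
Fill Clinic J tier1 block (30 at 23) ; 240 left.
Clinic P tier1 at 21: fill all 80 ; 160 left.
Clinic D tier1 at 18: fill all 50 ; 110 left.
Fill Clinic P tier2 block (30 at 16) ; 80 left.
Clinic D tier2 at 15: only 80 left, fill 80.
Total = 23×30 + 21×80 + 18×50 + 16×30 + 15×80 = 4950.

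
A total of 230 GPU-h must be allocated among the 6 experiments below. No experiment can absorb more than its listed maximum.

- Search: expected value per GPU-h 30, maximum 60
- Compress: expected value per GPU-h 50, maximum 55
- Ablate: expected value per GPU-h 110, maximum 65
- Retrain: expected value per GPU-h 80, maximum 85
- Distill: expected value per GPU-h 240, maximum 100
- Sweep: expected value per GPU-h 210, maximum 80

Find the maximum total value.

Order the experiments by expected value per GPU-h: Distill 240 > Sweep 210 > Ablate 110 > Retrain 80 > Compress 50 > Search 30.
Distill takes 100 to reach its cap of 100 ; 130 left.
Sweep: +80 to 80 (cap) ; 50 left.
Ablate has room for 65 but only 50 remain, so it gets 50.
Total = 110×50 + 240×100 + 210×80 = 46300.

46300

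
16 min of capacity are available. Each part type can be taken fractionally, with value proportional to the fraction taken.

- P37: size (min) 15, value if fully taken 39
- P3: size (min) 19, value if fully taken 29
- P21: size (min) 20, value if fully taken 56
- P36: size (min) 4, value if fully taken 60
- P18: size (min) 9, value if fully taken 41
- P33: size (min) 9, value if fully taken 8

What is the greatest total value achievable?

109.4

Best value per unit of size first: P36 60/4≈15, P18 41/9≈4.56, P21 56/20≈2.8, P37 39/15≈2.6, P3 29/19≈1.53, P33 8/9≈0.889.
All 4 min of P36 fit (value 60) ; 12 remain.
All 9 min of P18 fit (value 41) ; 3 remain.
3 min left: a 3/20 share of P21 gives 56×3/20 = 8.4.
Total value = 109.4.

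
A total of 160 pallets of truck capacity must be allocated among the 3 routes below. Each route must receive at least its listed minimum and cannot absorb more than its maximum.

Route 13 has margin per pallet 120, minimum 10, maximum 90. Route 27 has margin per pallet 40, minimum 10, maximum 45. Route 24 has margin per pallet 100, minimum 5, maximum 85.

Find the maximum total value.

17200

Meeting every minimum uses 10+10+5 = 25 pallets, leaving 135.
Rank by margin per pallet: Route 13 120 > Route 24 100 > Route 27 40.
Give Route 13 80 more to hit its cap of 90 ; 55 left.
Route 24: +55 (room for 80) → 60. Pool exhausted.
Total = 120×90 + 40×10 + 100×60 = 17200.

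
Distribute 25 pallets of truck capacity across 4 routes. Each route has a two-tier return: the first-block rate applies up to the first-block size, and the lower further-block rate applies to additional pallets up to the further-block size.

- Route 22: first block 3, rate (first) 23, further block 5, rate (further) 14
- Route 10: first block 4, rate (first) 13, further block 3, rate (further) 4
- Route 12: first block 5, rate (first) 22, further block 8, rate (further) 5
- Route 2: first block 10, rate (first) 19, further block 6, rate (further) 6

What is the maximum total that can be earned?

Order all 8 blocks by rate: Route 22/tier1 23 > Route 12/tier1 22 > Route 2/tier1 19 > Route 22/tier2 14 > Route 10/tier1 13 > Route 2/tier2 6 > Route 12/tier2 5 > Route 10/tier2 4.
Fill Route 22 tier1 block (3 at 23) — 22 left.
Fill Route 12 tier1 block (5 at 22) — 17 left.
Route 2/tier1 (19): +10 — 7 left.
Fill Route 22 tier2 block (5 at 14) — 2 left.
Route 10 tier1 at 13: only 2 left, fill 2.
Total = 23×3 + 22×5 + 19×10 + 14×5 + 13×2 = 465.

465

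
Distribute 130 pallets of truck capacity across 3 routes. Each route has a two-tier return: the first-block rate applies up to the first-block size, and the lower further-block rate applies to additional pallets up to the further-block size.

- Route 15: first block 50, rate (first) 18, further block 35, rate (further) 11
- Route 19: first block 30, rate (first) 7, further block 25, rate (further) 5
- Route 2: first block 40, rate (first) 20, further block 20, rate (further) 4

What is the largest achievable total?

Treat each block as its own option and order by rate: Route 2/tier1 20 > Route 15/tier1 18 > Route 15/tier2 11 > Route 19/tier1 7 > Route 19/tier2 5 > Route 2/tier2 4.
Fill Route 2 tier1 block (40 at 20) → 90 left.
Route 15/tier1 (18): +50 → 40 left.
Route 15 tier2 at 11: fill all 35 → 5 left.
Route 19 tier1 at 7: only 5 left, fill 5.
Total = 20×40 + 18×50 + 11×35 + 7×5 = 2120.

2120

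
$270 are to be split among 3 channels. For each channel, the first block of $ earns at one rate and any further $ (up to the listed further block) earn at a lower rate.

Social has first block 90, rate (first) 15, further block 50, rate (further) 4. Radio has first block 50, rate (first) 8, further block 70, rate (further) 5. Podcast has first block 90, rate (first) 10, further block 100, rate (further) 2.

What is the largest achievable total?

2850

Treat each block as its own option and order by rate: Social/first 15 > Podcast/first 10 > Radio/first 8 > Radio/second 5 > Social/second 4 > Podcast/second 2.
Social first at 15: fill all 90 — 180 left.
Podcast/first (10): +90 — 90 left.
Fill Radio first block (50 at 8) — 40 left.
Radio second at 5: only 40 left, fill 40.
Total = 15×90 + 10×90 + 8×50 + 5×40 = 2850.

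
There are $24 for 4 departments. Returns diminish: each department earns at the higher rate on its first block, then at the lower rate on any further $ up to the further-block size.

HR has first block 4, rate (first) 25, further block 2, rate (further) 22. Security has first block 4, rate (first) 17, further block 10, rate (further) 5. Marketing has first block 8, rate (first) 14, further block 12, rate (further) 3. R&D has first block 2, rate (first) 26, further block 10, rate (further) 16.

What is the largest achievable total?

Order all 8 blocks by rate: R&D/first 26 > HR/first 25 > HR/second 22 > Security/first 17 > R&D/second 16 > Marketing/first 14 > Security/second 5 > Marketing/second 3.
Fill R&D first block (2 at 26) → 22 left.
Fill HR first block (4 at 25) → 18 left.
HR second at 22: fill all 2 → 16 left.
Security first at 17: fill all 4 → 12 left.
R&D second at 16: fill all 10 → 2 left.
Marketing/first: +2 of 8 at 14; pool empty.
Total = 26×2 + 25×4 + 22×2 + 17×4 + 16×10 + 14×2 = 452.

452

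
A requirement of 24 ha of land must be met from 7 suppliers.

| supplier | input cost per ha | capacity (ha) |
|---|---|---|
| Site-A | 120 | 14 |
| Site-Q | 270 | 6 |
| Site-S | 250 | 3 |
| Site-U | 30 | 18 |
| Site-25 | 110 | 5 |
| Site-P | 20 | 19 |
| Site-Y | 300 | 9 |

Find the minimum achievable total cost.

530

Fill from the cheapest supplier first.
Take 19 from Site-P at 20 → need 5 more.
Site-U (30): take the remaining 5 → done.
Site-25, Site-A, Site-S, Site-Q, Site-Y: unused.
Cost = 19×20 + 5×30 = 530.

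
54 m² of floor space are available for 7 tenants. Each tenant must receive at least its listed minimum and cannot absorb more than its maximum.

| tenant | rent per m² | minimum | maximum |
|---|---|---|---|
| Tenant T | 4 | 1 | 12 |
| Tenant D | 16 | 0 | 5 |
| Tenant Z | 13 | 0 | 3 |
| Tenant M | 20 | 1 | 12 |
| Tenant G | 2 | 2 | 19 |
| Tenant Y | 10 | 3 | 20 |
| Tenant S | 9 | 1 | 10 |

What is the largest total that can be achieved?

Meeting every minimum uses 1+0+0+1+2+3+1 = 8 m², leaving 46.
Rank by rent per m²: Tenant M 20 > Tenant D 16 > Tenant Z 13 > Tenant Y 10 > Tenant S 9 > Tenant T 4 > Tenant G 2.
Tenant M: +11 to 12 (cap) → 35 left.
Tenant D takes 5 more to reach its cap of 5 → 30 left.
Tenant Z takes 3 more to reach its cap of 3 → 27 left.
Tenant Y: +17 to 20 (cap) → 10 left.
Tenant S takes 9 more to reach its cap of 10 → 1 left.
Only 1 left; Tenant T takes them to reach 2.
Total = 4×2 + 16×5 + 13×3 + 20×12 + 2×2 + 10×20 + 9×10 = 661.

661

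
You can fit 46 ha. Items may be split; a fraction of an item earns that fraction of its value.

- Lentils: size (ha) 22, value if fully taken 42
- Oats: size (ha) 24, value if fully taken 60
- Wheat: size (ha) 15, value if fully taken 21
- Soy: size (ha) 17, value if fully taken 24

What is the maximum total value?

Best value per unit of size first: Oats 60/24≈2.5, Lentils 42/22≈1.91, Soy 24/17≈1.41, Wheat 21/15≈1.4.
Take all of Oats (24 ha, value 60) ; 22 ha left.
Take all of Lentils (22 ha, value 42) ; 0 ha left.
Total value = 102.

102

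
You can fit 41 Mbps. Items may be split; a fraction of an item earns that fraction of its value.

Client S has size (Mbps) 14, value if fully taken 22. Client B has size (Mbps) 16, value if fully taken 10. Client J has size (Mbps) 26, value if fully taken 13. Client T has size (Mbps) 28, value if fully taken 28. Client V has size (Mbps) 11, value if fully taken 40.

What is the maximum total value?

78

Best value per unit of size first: Client V 40/11≈3.64, Client S 22/14≈1.57, Client T 28/28≈1, Client B 10/16≈0.625, Client J 13/26≈0.5.
Client V: take in full, 11 Mbps for value 40 → 30 left.
All 14 Mbps of Client S fit (value 22) → 16 remain.
Fill the last 16 Mbps with part of Client T: 16/28 of it earns 16.
Total value = 78.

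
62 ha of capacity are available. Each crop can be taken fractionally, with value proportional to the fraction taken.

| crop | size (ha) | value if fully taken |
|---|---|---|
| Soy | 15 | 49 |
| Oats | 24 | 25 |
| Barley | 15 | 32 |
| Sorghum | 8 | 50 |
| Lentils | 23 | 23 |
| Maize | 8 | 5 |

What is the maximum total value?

Rank by value-to-size ratio: Sorghum 50/8≈6.25, Soy 49/15≈3.27, Barley 32/15≈2.13, Oats 25/24≈1.04, Lentils 23/23≈1, Maize 5/8≈0.625.
Take all of Sorghum (8 ha, value 50) → 54 ha left.
Take all of Soy (15 ha, value 49) → 39 ha left.
All 15 ha of Barley fit (value 32) → 24 remain.
All 24 ha of Oats fit (value 25) → 0 remain.
Total value = 156.

156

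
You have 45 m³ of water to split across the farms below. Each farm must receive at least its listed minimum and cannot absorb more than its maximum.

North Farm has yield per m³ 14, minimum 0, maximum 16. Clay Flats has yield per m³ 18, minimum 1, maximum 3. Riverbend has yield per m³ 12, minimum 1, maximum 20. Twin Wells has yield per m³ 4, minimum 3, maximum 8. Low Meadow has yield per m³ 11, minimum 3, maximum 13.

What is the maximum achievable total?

563

Meeting every minimum uses 0+1+1+3+3 = 8 m³, leaving 37.
Order the farms by yield per m³: Clay Flats 18 > North Farm 14 > Riverbend 12 > Low Meadow 11 > Twin Wells 4.
Clay Flats takes 2 more to reach its cap of 3 — 35 left.
North Farm: +16 to 16 (cap) — 19 left.
Riverbend takes 19 more to reach its cap of 20 — 0 left.
Total = 14×16 + 18×3 + 12×20 + 4×3 + 11×3 = 563.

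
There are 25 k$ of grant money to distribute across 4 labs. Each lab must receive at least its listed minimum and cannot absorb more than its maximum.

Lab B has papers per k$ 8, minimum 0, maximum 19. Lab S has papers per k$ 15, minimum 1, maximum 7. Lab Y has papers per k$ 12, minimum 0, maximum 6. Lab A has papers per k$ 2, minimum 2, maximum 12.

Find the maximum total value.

Meeting every minimum uses 0+1+0+2 = 3 k$, leaving 22.
Highest papers per k$ first: Lab S 15 > Lab Y 12 > Lab B 8 > Lab A 2.
Lab S: +6 to 7 (cap) — 16 left.
Give Lab Y 6 more to hit its cap of 6 — 10 left.
Lab B has room for 19 more but only 10 remain, so it gets 10.
Total = 8×10 + 15×7 + 12×6 + 2×2 = 261.

261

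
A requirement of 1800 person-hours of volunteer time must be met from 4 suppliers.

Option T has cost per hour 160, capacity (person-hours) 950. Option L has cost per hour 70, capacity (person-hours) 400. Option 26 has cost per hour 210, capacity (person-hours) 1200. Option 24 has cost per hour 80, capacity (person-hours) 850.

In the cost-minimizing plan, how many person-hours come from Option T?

550

Fill from the cheapest supplier first.
Option L (70): use full 400 → 1400 person-hours to go.
Take 850 from Option 24 at 80 → need 550 more.
Option T at 160: take 550 of its 950 → requirement met.
Option 26: unused.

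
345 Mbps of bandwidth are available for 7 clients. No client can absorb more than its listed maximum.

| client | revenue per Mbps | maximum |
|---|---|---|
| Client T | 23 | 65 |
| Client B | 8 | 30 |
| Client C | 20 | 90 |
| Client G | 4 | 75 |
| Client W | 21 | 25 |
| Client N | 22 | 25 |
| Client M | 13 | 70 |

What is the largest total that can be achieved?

5680

Rank by revenue per Mbps: Client T 23 > Client N 22 > Client W 21 > Client C 20 > Client M 13 > Client B 8 > Client G 4.
Client T: +65 to 65 (cap) ; 280 left.
Give Client N 25 to hit its cap of 25 ; 255 left.
Give Client W 25 to hit its cap of 25 ; 230 left.
Client C takes 90 to reach its cap of 90 ; 140 left.
Client M: +70 to 70 (cap) ; 70 left.
Client B takes 30 to reach its cap of 30 ; 40 left.
Only 40 left; Client G takes them to reach 40.
Total = 23×65 + 8×30 + 20×90 + 4×40 + 21×25 + 22×25 + 13×70 = 5680.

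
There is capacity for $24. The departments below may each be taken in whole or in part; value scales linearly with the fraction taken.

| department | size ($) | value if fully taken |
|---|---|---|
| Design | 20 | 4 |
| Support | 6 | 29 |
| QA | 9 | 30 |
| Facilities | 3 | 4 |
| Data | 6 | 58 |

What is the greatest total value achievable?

121

Sort by value density: Data 58/6≈9.67, Support 29/6≈4.83, QA 30/9≈3.33, Facilities 4/3≈1.33, Design 4/20≈0.2.
All 6 $ of Data fit (value 58) → 18 remain.
Take all of Support (6 $, value 29) → 12 $ left.
Take all of QA (9 $, value 30) → 3 $ left.
All 3 $ of Facilities fit (value 4) → 0 remain.
Total value = 121.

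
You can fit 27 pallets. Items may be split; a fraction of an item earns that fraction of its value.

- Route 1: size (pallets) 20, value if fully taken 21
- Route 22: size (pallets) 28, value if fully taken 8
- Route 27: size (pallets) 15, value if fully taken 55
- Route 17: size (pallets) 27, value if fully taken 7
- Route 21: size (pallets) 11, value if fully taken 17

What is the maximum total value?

73.05

Sort by value density: Route 27 55/15≈3.67, Route 21 17/11≈1.55, Route 1 21/20≈1.05, Route 22 8/28≈0.286, Route 17 7/27≈0.259.
Route 27: take in full, 15 pallets for value 55 ; 12 left.
All 11 pallets of Route 21 fit (value 17) ; 1 remain.
Only 1 pallets remain; take 1/20 of Route 1 for value 21×1/20 = 1.05.
Total value = 73.05.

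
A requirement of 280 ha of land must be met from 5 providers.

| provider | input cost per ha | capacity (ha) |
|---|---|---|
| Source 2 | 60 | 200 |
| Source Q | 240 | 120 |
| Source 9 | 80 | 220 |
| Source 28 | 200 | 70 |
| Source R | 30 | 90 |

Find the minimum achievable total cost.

Use providers in increasing cost order.
Take 90 from Source R at 30 ; need 190 more.
Take 190 from Source 2 at 60 to finish.
Source 9, Source 28, Source Q: unused.
Cost = 90×30 + 190×60 = 14100.

14100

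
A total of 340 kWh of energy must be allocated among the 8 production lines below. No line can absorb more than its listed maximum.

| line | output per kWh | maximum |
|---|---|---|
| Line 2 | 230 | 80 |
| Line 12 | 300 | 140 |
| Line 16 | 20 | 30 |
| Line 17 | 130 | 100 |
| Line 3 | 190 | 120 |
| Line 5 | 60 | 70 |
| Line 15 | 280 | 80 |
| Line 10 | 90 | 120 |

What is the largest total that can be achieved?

90400

Rank by output per kWh: Line 12 300 > Line 15 280 > Line 2 230 > Line 3 190 > Line 17 130 > Line 10 90 > Line 5 60 > Line 16 20.
Give Line 12 140 to hit its cap of 140 → 200 left.
Line 15: +80 to 80 (cap) → 120 left.
Give Line 2 80 to hit its cap of 80 → 40 left.
Line 3 has room for 120 but only 40 remain, so it gets 40.
Total = 230×80 + 300×140 + 190×40 + 280×80 = 90400.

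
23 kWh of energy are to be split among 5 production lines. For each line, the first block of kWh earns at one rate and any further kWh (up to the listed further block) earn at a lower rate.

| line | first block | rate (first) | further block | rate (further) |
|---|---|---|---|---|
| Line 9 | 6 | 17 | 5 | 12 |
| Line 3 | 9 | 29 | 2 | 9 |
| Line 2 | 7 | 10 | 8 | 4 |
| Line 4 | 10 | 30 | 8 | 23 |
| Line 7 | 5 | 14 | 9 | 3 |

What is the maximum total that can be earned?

Rank every tier by rate: Line 4/first 30 > Line 3/first 29 > Line 4/second 23 > Line 9/first 17 > Line 7/first 14 > Line 9/second 12 > Line 2/first 10 > Line 3/second 9 > Line 2/second 4 > Line 7/second 3.
Line 4 first at 30: fill all 10 ; 13 left.
Fill Line 3 first block (9 at 29) ; 4 left.
4 remain; put them into Line 4 second at 23.
Total = 30×10 + 29×9 + 23×4 = 653.

653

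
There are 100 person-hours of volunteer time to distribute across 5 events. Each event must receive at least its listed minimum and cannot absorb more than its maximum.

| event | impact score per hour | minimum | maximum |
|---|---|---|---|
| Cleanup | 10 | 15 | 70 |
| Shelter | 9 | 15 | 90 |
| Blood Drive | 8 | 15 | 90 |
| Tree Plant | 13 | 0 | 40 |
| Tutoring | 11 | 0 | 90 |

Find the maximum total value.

Meeting every minimum uses 15+15+15+0+0 = 45 person-hours, leaving 55.
Highest impact score per hour first: Tree Plant 13 > Tutoring 11 > Cleanup 10 > Shelter 9 > Blood Drive 8.
Tree Plant: +40 to 40 (cap) → 15 left.
Tutoring has room for 90 more but only 15 remain, so it gets 15.
Total = 10×15 + 9×15 + 8×15 + 13×40 + 11×15 = 1090.

1090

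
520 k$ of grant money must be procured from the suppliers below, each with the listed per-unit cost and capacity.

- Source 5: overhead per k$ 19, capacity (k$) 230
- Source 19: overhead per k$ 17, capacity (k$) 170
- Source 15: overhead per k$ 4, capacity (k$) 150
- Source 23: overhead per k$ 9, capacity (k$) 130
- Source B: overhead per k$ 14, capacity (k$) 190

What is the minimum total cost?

Use suppliers in increasing cost order.
Source 15 (4): use full 150 → 370 k$ to go.
Take 130 from Source 23 at 9 → need 240 more.
Source B at 14: take all 190 k$ → 50 still needed.
Take 50 from Source 19 at 17 to finish.
Source 5: unused.
Cost = 150×4 + 130×9 + 190×14 + 50×17 = 5280.

5280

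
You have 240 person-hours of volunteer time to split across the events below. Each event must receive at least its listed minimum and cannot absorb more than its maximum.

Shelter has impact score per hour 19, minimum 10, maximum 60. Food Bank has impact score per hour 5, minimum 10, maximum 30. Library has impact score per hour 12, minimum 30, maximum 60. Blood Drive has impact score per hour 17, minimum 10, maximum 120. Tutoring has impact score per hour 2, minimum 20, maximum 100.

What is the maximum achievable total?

3630

Meeting every minimum uses 10+10+30+10+20 = 80 person-hours, leaving 160.
Order the events by impact score per hour: Shelter 19 > Blood Drive 17 > Library 12 > Food Bank 5 > Tutoring 2.
Shelter: +50 to 60 (cap) — 110 left.
Give Blood Drive 110 more to hit its cap of 120 — 0 left.
Total = 19×60 + 5×10 + 12×30 + 17×120 + 2×20 = 3630.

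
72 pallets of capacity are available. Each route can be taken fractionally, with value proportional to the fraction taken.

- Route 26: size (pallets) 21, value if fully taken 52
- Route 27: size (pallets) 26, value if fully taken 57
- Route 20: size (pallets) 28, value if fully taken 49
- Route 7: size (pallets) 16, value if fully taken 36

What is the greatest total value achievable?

160.75

Sort by value density: Route 26 52/21≈2.48, Route 7 36/16≈2.25, Route 27 57/26≈2.19, Route 20 49/28≈1.75.
Route 26: take in full, 21 pallets for value 52 — 51 left.
All 16 pallets of Route 7 fit (value 36) — 35 remain.
Route 27: take in full, 26 pallets for value 57 — 9 left.
Fill the last 9 pallets with part of Route 20: 9/28 of it earns 15.75.
Total value = 160.75.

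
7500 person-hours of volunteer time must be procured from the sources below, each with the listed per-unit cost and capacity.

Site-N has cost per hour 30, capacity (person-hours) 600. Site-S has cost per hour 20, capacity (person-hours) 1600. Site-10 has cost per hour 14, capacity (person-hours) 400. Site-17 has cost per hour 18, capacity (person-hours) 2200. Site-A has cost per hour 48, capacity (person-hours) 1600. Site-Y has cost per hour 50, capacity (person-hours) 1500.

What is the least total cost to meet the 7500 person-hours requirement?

Use sources in increasing cost order.
Site-10 (14): use full 400 — 7100 person-hours to go.
Site-17 (18): use full 2200 — 4900 person-hours to go.
Site-S at 20: take all 1600 person-hours — 3300 still needed.
Take 600 from Site-N at 30 — need 2700 more.
Site-A at 48: take all 1600 person-hours — 1100 still needed.
Take 1100 from Site-Y at 50 to finish.
Cost = 400×14 + 2200×18 + 1600×20 + 600×30 + 1600×48 + 1100×50 = 227000.

227000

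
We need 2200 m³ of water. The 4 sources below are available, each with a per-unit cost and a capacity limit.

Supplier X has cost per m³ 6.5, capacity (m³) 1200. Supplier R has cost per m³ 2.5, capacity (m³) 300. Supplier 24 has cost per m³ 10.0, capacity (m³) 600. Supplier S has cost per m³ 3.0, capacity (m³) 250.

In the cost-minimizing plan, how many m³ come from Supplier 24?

450

Fill from the cheapest source first.
Supplier R (2.5): use full 300 → 1900 m³ to go.
Supplier S at 3.0: take all 250 m³ → 1650 still needed.
Supplier X at 6.5: take all 1200 m³ → 450 still needed.
Take 450 from Supplier 24 at 10.0 to finish.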